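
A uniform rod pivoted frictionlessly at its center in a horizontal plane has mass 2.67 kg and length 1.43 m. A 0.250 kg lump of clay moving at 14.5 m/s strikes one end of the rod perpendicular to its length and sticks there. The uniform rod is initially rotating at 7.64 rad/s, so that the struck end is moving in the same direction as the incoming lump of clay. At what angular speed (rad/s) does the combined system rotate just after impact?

|ω_f| ≈ 10.4 rad/s

About the pivot the impulsive forces during the collision are internal, so angular momentum about that axis is conserved.
I_p = (1/12)(2.67)(1.43)² = 0.4550 kg·m². Taking the sense of the lump of clay's angular momentum as positive, L_{lump} = m v R = (0.250)(14.5)(1.43/2) = 2.592 kg·m²/s.
L_i = +I_p ω_p + m v R = +(0.4550)(7.64) + 2.592 = 6.068 kg·m²/s.
After sticking, I_f = I_p + m R² = 0.4550 + (0.250)(1.43/2)² = 0.5828 kg·m².
ω_f = L_i / I_f = 6.068 / 0.5828 = 10.41 rad/s.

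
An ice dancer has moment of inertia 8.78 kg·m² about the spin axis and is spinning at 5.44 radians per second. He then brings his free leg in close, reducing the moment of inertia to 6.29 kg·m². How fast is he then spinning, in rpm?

ω₂ ≈ 72.5 rpm

With no external torque about the axis, L is conserved: I₁ω₁ = I₂ω₂.
ω₂ = I₁ω₁ / I₂ = (8.780)(5.44 rad/s) / (6.290) = 7.594 rad/s = 72.51 rpm.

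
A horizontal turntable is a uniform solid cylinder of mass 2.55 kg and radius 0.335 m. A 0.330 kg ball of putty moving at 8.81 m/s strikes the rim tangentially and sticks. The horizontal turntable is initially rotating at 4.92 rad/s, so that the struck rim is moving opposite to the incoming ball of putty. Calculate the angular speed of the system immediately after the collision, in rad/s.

The axle reaction passes through the axle and exerts no torque about it; angular momentum about the axle is conserved through the impact.
I_p = ½(2.55)(0.335)² = 0.1431 kg·m². Taking the sense of the ball of putty's angular momentum as positive, L_{ball} = m v R = (0.330)(8.81)(0.335) = 0.9739 kg·m²/s.
L_i = −I_p ω_p + m v R = −(0.1431)(4.92) + 0.9739 = 0.2700 kg·m²/s.
After sticking, I_f = I_p + m R² = 0.1431 + (0.330)(0.335)² = 0.1801 kg·m².
ω_f = L_i / I_f = 0.2700 / 0.1801 = 1.499 rad/s.

|ω_f| ≈ 1.50 rad/s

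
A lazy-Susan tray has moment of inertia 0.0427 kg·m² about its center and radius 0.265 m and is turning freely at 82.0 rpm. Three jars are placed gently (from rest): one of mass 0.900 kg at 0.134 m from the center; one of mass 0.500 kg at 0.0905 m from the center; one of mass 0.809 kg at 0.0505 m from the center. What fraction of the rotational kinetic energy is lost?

No external torque acts about the center; L_before = L_after.
Added inertia Σmr² = (0.900)(0.134)² + (0.500)(0.0905)² + (0.809)(0.0505)² = 0.02232 kg·m²; I_f = 0.04270 + 0.02232 = 0.06502 kg·m².
ω_f = I_p ω_i / I_f = (0.04270)(82.0) / 0.06502 = 53.85 rpm.
KE_i = ½(0.04270)(8.587 rad/s)² = 1.574 J; KE_f = ½(0.06502)(5.639)² = 1.034 J.
Fraction lost = 0.3433.

fraction ≈ 0.343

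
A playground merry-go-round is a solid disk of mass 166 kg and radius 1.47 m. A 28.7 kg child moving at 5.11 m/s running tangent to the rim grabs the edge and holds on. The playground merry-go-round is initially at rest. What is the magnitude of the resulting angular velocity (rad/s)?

|ω_f| ≈ 0.893 rad/s

About the axle the impulsive forces during the collision are internal, so angular momentum about that axis is conserved.
I_p = ½(166)(1.47)² = 179.4 kg·m². Taking the sense of the child's angular momentum as positive, L_{child} = m v R = (28.7)(5.11)(1.47) = 215.6 kg·m²/s.
L_i = 0 + 215.6 = 215.6 kg·m²/s.
After sticking, I_f = I_p + m R² = 179.4 + (28.7)(1.47)² = 241.4 kg·m².
ω_f = L_i / I_f = 215.6 / 241.4 = 0.8932 rad/s.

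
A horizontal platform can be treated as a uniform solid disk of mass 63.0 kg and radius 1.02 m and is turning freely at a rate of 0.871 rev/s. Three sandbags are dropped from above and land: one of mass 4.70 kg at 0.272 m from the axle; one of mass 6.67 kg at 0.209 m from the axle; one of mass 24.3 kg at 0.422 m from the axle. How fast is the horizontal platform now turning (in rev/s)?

ω_f ≈ 0.756 rev/s

The added mass arrives with no angular momentum about the axle, and any external torque about the axle is negligible, so the system's angular momentum is conserved.
I_p = ½(63.0)(1.02)² = 32.77 kg·m².
Added inertia Σmr² = (4.70)(0.272)² + (6.67)(0.209)² + (24.3)(0.422)² = 4.967 kg·m²; I_f = 32.77 + 4.967 = 37.74 kg·m².
ω_f = I_p ω_i / I_f = (32.77)(0.871) / 37.74 = 0.7564 rev/s.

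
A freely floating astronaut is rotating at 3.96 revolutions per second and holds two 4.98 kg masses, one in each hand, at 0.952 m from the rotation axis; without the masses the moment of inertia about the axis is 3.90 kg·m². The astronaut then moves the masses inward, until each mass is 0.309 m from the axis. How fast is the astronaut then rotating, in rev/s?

ω₂ ≈ 10.6 rev/s

No external torque acts about the spin axis, so angular momentum is conserved.
I₁ = 3.90 + 2(4.98)(0.952)² = 12.93 kg·m²; I₂ = 3.90 + 2(4.98)(0.309)² = 4.851 kg·m².
ω₂ = I₁ω₁ / I₂ = (12.93)(3.96 rev/s) / (4.851) = 10.55 rev/s.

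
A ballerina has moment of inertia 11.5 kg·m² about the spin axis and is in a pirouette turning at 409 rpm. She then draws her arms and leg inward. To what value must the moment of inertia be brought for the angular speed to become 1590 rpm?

With no external torque about the axis, L is conserved: I₁ω₁ = I₂ω₂.
I₂ = I₁ω₁ / ω₂ = (11.5)(409) / (1590) = 2.958 kg·m².

I₂ ≈ 2.96 kg·m²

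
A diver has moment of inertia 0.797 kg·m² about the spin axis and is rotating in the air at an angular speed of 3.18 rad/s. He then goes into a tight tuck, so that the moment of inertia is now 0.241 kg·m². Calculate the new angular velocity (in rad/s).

Angular momentum about the spin axis is conserved since the torque about it is zero.
ω₂ = I₁ω₁ / I₂ = (0.7970)(3.18 rad/s) / (0.2410) = 10.52 rad/s.

ω₂ ≈ 10.5 rad/s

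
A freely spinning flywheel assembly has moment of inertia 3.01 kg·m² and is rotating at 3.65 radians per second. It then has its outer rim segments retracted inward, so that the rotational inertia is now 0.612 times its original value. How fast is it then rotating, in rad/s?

ω₂ ≈ 5.96 rad/s

Angular momentum about the spin axis is conserved since the torque about it is zero.
I₂ = 0.612 × 3.01 = 1.842 kg·m².
ω₂ = I₁ω₁ / I₂ = (3.010)(3.65 rad/s) / (1.842) = 5.964 rad/s.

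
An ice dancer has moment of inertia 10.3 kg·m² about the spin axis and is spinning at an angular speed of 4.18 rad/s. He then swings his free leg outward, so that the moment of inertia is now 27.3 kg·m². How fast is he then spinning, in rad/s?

Angular momentum about the spin axis is conserved since the torque about it is zero.
ω₂ = I₁ω₁ / I₂ = (10.30)(4.18 rad/s) / (27.30) = 1.577 rad/s.

ω₂ ≈ 1.58 rad/s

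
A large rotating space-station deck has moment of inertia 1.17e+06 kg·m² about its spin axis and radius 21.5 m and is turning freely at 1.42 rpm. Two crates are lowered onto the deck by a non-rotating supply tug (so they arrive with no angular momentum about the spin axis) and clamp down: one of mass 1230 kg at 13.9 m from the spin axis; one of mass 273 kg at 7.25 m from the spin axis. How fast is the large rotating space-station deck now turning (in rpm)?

ω_f ≈ 1.17 rpm

The added mass arrives with no angular momentum about the spin axis, and any external torque about the spin axis is negligible, so the system's angular momentum is conserved.
Added inertia Σmr² = (1230)(13.9)² + (273)(7.25)² = 2.520e+05 kg·m²; I_f = 1.170e+06 + 2.520e+05 = 1.422e+06 kg·m².
ω_f = I_p ω_i / I_f = (1.170e+06)(1.42) / 1.422e+06 = 1.168 rpm.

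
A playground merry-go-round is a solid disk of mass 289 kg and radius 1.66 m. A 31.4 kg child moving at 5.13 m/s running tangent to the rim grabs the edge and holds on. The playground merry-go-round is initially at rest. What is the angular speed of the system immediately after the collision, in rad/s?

|ω_f| ≈ 0.552 rad/s

About the axle the impulsive forces during the collision are internal, so angular momentum about that axis is conserved.
I_p = ½(289)(1.66)² = 398.2 kg·m². Taking the sense of the child's angular momentum as positive, L_{child} = m v R = (31.4)(5.13)(1.66) = 267.4 kg·m²/s.
L_i = 0 + 267.4 = 267.4 kg·m²/s.
After sticking, I_f = I_p + m R² = 398.2 + (31.4)(1.66)² = 484.7 kg·m².
ω_f = L_i / I_f = 267.4 / 484.7 = 0.5517 rad/s.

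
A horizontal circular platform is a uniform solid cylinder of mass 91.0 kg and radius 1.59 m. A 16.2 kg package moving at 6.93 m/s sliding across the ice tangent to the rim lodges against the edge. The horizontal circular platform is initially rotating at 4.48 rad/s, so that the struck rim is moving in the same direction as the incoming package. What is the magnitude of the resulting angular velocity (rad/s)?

|ω_f| ≈ 4.45 rad/s

About the central axle the impulsive forces during the collision are internal, so angular momentum about that axis is conserved.
I_p = ½(91.0)(1.59)² = 115.0 kg·m². Taking the sense of the package's angular momentum as positive, L_{package} = m v R = (16.2)(6.93)(1.59) = 178.5 kg·m²/s.
L_i = +I_p ω_p + m v R = +(115.0)(4.48) + 178.5 = 693.8 kg·m²/s.
After sticking, I_f = I_p + m R² = 115.0 + (16.2)(1.59)² = 156.0 kg·m².
ω_f = L_i / I_f = 693.8 / 156.0 = 4.448 rad/s.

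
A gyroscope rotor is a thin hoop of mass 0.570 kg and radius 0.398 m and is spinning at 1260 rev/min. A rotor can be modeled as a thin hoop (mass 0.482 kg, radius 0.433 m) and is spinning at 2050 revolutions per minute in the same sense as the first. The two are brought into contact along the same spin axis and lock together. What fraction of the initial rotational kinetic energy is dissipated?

The coupling torques are internal; angular momentum about the shared axis is conserved.
Moments of inertia: I_A = (0.570)(0.398)² = 0.09029 kg·m²; I_B = (0.482)(0.433)² = 0.09037 kg·m².
Taking A's sense as positive: L = (0.09029)(1260) + (0.09037)(2050) = 299.0 kg·m²·rpm.
Combined I = 0.09029 + 0.09037 = 0.1807 kg·m².
ω_f = L / I = 299.0 / 0.1807 = 1655 rpm.
KE_i = ½ΣIω² = 2868 J; KE_f = ½(0.1807)(173.3)² = 2714 J.
Fraction dissipated = (KE_i − KE_f)/KE_i = 0.05388.

fraction ≈ 0.0539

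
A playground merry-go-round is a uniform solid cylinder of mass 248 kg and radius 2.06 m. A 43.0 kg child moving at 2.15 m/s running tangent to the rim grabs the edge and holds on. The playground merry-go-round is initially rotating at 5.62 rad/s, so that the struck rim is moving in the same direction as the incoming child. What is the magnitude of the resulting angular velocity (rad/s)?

|ω_f| ≈ 4.44 rad/s

About the axle the impulsive forces during the collision are internal, so angular momentum about that axis is conserved.
I_p = ½(248)(2.06)² = 526.2 kg·m². Taking the sense of the child's angular momentum as positive, L_{child} = m v R = (43.0)(2.15)(2.06) = 190.4 kg·m²/s.
L_i = +I_p ω_p + m v R = +(526.2)(5.62) + 190.4 = 3148 kg·m²/s.
After sticking, I_f = I_p + m R² = 526.2 + (43.0)(2.06)² = 708.7 kg·m².
ω_f = L_i / I_f = 3148 / 708.7 = 4.442 rad/s.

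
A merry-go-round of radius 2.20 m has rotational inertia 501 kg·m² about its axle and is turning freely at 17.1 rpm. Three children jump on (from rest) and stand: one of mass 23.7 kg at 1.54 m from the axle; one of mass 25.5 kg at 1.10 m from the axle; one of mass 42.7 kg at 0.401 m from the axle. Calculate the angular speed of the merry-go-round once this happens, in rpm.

No external torque acts about the axle; L_before = L_after.
Added inertia Σmr² = (23.7)(1.54)² + (25.5)(1.10)² + (42.7)(0.401)² = 93.93 kg·m²; I_f = 501.0 + 93.93 = 594.9 kg·m².
ω_f = I_p ω_i / I_f = (501.0)(17.1) / 594.9 = 14.40 rpm.

ω_f ≈ 14.4 rpm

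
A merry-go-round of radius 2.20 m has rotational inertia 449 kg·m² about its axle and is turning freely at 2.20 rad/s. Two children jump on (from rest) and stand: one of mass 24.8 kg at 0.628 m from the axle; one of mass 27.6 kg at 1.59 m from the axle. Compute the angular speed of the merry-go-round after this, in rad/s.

The added mass arrives with no angular momentum about the axle, and any external torque about the axle is negligible, so the system's angular momentum is conserved.
Added inertia Σmr² = (24.8)(0.628)² + (27.6)(1.59)² = 79.56 kg·m²; I_f = 449.0 + 79.56 = 528.6 kg·m².
ω_f = I_p ω_i / I_f = (449.0)(2.20) / 528.6 = 1.869 rad/s.

ω_f ≈ 1.87 rad/s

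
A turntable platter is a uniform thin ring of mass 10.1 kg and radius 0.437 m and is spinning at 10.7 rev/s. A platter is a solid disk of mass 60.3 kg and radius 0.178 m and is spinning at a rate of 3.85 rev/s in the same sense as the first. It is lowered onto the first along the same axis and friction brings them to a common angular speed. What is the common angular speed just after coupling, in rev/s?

The coupling torques are internal; angular momentum about the shared axis is conserved.
Moments of inertia: I_A = (10.1)(0.437)² = 1.929 kg·m²; I_B = ½(60.3)(0.178)² = 0.9553 kg·m².
Taking A's sense as positive: L = (1.929)(10.7) + (0.9553)(3.85) = 24.32 kg·m²·rev/s.
Combined I = 1.929 + 0.9553 = 2.884 kg·m².
ω_f = L / I = 24.32 / 2.884 = 8.431 rev/s.

|ω_f| ≈ 8.43 rev/s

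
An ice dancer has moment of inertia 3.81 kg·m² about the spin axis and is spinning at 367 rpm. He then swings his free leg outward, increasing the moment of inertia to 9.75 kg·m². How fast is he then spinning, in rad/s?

ω₂ ≈ 15.0 rad/s

With no external torque about the axis, L is conserved: I₁ω₁ = I₂ω₂.
ω₂ = I₁ω₁ / I₂ = (3.810)(367 rpm) / (9.750) = 143.4 rpm = 15.02 rad/s.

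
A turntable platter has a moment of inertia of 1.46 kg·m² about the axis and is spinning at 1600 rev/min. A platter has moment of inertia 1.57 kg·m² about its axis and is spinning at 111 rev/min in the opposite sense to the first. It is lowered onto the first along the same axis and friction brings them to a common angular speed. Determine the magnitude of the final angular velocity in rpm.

No external torque acts about the common axis, so total angular momentum is conserved.
Taking A's sense as positive: L = (1.460)(1600) − (1.570)(111) = 2162 kg·m²·rpm.
Combined I = 1.460 + 1.570 = 3.030 kg·m².
ω_f = L / I = 2162 / 3.030 = 713.4 rpm.

|ω_f| ≈ 713 rpm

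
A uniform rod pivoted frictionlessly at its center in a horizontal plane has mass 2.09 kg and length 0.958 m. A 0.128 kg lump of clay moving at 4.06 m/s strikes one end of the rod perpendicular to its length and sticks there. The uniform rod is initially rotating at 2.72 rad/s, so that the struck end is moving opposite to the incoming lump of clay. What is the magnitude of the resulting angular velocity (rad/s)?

|ω_f| ≈ 0.982 rad/s

About the pivot the impulsive forces during the collision are internal, so angular momentum about that axis is conserved.
I_p = (1/12)(2.09)(0.958)² = 0.1598 kg·m². Taking the sense of the lump of clay's angular momentum as positive, L_{lump} = m v R = (0.128)(4.06)(0.958/2) = 0.2489 kg·m²/s.
L_i = −I_p ω_p + m v R = −(0.1598)(2.72) + 0.2489 = -0.1858 kg·m²/s.
After sticking, I_f = I_p + m R² = 0.1598 + (0.128)(0.958/2)² = 0.1892 kg·m².
ω_f = L_i / I_f = -0.1858 / 0.1892 = -0.9822 rad/s.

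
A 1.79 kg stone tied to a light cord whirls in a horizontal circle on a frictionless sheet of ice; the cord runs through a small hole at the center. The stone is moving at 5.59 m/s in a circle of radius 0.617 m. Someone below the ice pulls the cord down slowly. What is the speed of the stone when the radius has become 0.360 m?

Central (radial) force ⇒ zero torque about the center ⇒ m v r is constant.
v₂ = v₁ r₁ / r₂ = (5.59)(0.617) / (0.360) = 9.581 m/s.

v₂ ≈ 9.58 m/s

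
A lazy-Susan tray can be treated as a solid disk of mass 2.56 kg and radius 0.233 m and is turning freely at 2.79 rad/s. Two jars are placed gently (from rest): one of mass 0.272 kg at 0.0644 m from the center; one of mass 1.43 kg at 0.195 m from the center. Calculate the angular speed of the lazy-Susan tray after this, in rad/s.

No external torque acts about the center; L_before = L_after.
I_p = ½(2.56)(0.233)² = 0.06949 kg·m².
Added inertia Σmr² = (0.272)(0.0644)² + (1.43)(0.195)² = 0.05550 kg·m²; I_f = 0.06949 + 0.05550 = 0.1250 kg·m².
ω_f = I_p ω_i / I_f = (0.06949)(2.79) / 0.1250 = 1.551 rad/s.

ω_f ≈ 1.55 rad/s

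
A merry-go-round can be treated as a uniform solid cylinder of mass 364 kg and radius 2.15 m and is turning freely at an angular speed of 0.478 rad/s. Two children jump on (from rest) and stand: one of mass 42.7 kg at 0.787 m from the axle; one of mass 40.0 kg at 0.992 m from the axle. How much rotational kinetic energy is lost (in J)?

energy lost ≈ 6.97 J

The added mass arrives with no angular momentum about the axle, and any external torque about the axle is negligible, so the system's angular momentum is conserved.
I_p = ½(364)(2.15)² = 841.3 kg·m².
Added inertia Σmr² = (42.7)(0.787)² + (40.0)(0.992)² = 65.81 kg·m²; I_f = 841.3 + 65.81 = 907.1 kg·m².
ω_f = I_p ω_i / I_f = (841.3)(0.478) / 907.1 = 0.4433 rad/s.
KE_i = ½(841.3)(0.4780 rad/s)² = 96.11 J; KE_f = ½(907.1)(0.4433)² = 89.14 J.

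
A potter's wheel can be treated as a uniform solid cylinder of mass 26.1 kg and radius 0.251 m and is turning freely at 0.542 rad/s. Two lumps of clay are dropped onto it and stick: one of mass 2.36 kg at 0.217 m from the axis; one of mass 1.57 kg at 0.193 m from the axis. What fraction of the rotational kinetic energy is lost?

fraction ≈ 0.171

The added mass arrives with no angular momentum about the axis, and any external torque about the axis is negligible, so the system's angular momentum is conserved.
I_p = ½(26.1)(0.251)² = 0.8222 kg·m².
Added inertia Σmr² = (2.36)(0.217)² + (1.57)(0.193)² = 0.1696 kg·m²; I_f = 0.8222 + 0.1696 = 0.9918 kg·m².
ω_f = I_p ω_i / I_f = (0.8222)(0.542) / 0.9918 = 0.4493 rad/s.
KE_i = ½(0.8222)(0.5420 rad/s)² = 0.1208 J; KE_f = ½(0.9918)(0.4493)² = 0.1001 J.
Fraction lost = 0.1710.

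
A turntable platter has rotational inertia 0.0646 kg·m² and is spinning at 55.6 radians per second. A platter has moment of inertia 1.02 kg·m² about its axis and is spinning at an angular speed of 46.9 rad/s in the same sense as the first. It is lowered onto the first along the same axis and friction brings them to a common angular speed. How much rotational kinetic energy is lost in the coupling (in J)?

ΔKE lost ≈ 2.30 J

The coupling torques are internal; angular momentum about the shared axis is conserved.
Taking A's sense as positive: L = (0.06460)(55.6) + (1.020)(46.9) = 51.43 kg·m²·rad/s.
Combined I = 0.06460 + 1.020 = 1.085 kg·m².
ω_f = L / I = 51.43 / 1.085 = 47.42 rad/s.
KE_i = ½ΣIω² = 1222 J; KE_f = ½(1.085)(47.42)² = 1219 J.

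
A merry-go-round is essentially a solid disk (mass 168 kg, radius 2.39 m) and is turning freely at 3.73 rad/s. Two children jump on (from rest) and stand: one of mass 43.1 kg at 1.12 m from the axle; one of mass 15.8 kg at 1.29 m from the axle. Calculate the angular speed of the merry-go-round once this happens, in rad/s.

The added mass arrives with no angular momentum about the axle, and any external torque about the axle is negligible, so the system's angular momentum is conserved.
I_p = ½(168)(2.39)² = 479.8 kg·m².
Added inertia Σmr² = (43.1)(1.12)² + (15.8)(1.29)² = 80.36 kg·m²; I_f = 479.8 + 80.36 = 560.2 kg·m².
ω_f = I_p ω_i / I_f = (479.8)(3.73) / 560.2 = 3.195 rad/s.

ω_f ≈ 3.19 rad/s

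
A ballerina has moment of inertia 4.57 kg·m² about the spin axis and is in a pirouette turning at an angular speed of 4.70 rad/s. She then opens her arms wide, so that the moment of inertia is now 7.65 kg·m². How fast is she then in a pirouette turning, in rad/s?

ω₂ ≈ 2.81 rad/s

No external torque acts about the spin axis, so angular momentum is conserved.
ω₂ = I₁ω₁ / I₂ = (4.570)(4.70 rad/s) / (7.650) = 2.808 rad/s.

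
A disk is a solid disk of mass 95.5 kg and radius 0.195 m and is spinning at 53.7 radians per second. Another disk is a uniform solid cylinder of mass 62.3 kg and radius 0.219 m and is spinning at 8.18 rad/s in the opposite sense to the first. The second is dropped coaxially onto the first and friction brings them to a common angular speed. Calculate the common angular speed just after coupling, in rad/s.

|ω_f| ≈ 25.8 rad/s

No external torque acts about the common axis, so total angular momentum is conserved.
Moments of inertia: I_A = ½(95.5)(0.195)² = 1.816 kg·m²; I_B = ½(62.3)(0.219)² = 1.494 kg·m².
Taking A's sense as positive: L = (1.816)(53.7) − (1.494)(8.18) = 85.28 kg·m²·rad/s.
Combined I = 1.816 + 1.494 = 3.310 kg·m².
ω_f = L / I = 85.28 / 3.310 = 25.77 rad/s.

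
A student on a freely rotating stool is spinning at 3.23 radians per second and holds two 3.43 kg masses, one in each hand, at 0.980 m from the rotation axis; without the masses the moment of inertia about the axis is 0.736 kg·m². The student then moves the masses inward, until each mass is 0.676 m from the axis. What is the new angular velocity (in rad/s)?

Angular momentum about the spin axis is conserved since the torque about it is zero.
I₁ = 0.736 + 2(3.43)(0.980)² = 7.324 kg·m²; I₂ = 0.736 + 2(3.43)(0.676)² = 3.871 kg·m².
ω₂ = I₁ω₁ / I₂ = (7.324)(3.23 rad/s) / (3.871) = 6.112 rad/s.

ω₂ ≈ 6.11 rad/s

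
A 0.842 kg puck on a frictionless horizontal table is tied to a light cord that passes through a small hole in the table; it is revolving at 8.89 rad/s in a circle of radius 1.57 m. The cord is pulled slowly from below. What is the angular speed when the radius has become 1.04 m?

ω₂ ≈ 20.3 rad/s

No torque about the axis ⇒ m r₁² ω₁ = m r₂² ω₂.
ω₂ = ω₁ (r₁/r₂)² = (8.89)(1.57/1.04)² = 20.26 rad/s.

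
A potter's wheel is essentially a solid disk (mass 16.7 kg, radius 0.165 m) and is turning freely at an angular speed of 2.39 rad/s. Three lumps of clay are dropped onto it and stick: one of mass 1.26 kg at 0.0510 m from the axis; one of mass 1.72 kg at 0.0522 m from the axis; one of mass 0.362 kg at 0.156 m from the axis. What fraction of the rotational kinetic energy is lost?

fraction ≈ 0.0687

The added mass arrives with no angular momentum about the axis, and any external torque about the axis is negligible, so the system's angular momentum is conserved.
I_p = ½(16.7)(0.165)² = 0.2273 kg·m².
Added inertia Σmr² = (1.26)(0.0510)² + (1.72)(0.0522)² + (0.362)(0.156)² = 0.01677 kg·m²; I_f = 0.2273 + 0.01677 = 0.2441 kg·m².
ω_f = I_p ω_i / I_f = (0.2273)(2.39) / 0.2441 = 2.226 rad/s.
KE_i = ½(0.2273)(2.390 rad/s)² = 0.6493 J; KE_f = ½(0.2441)(2.226)² = 0.6046 J.
Fraction lost = 0.06872.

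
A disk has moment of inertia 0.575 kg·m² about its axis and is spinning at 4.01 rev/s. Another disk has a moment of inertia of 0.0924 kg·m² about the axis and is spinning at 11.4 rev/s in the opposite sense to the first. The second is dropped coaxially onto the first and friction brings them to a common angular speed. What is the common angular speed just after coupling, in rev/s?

|ω_f| ≈ 1.88 rev/s

No external torque acts about the common axis, so total angular momentum is conserved.
Taking A's sense as positive: L = (0.5750)(4.01) − (0.09240)(11.4) = 1.252 kg·m²·rev/s.
Combined I = 0.5750 + 0.09240 = 0.6674 kg·m².
ω_f = L / I = 1.252 / 0.6674 = 1.877 rev/s.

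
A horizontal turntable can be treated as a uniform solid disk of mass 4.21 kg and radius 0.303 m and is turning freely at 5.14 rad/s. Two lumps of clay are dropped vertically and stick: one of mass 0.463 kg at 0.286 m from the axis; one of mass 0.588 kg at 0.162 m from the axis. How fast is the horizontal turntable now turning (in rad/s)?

No external torque acts about the axis; L_before = L_after.
I_p = ½(4.21)(0.303)² = 0.1933 kg·m².
Added inertia Σmr² = (0.463)(0.286)² + (0.588)(0.162)² = 0.05330 kg·m²; I_f = 0.1933 + 0.05330 = 0.2466 kg·m².
ω_f = I_p ω_i / I_f = (0.1933)(5.14) / 0.2466 = 4.029 rad/s.

ω_f ≈ 4.03 rad/s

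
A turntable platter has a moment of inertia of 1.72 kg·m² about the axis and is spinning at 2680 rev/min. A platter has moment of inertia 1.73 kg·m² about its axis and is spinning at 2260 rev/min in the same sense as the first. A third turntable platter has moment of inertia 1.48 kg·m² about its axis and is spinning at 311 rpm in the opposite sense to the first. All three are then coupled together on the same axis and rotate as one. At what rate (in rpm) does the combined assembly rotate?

No external torque acts about the common axis, so total angular momentum is conserved.
Taking A's sense as positive: L = (1.720)(2680) + (1.730)(2260) − (1.480)(311) = 8059 kg·m²·rpm.
Combined I = 1.720 + 1.730 + 1.480 = 4.930 kg·m².
ω_f = L / I = 8059 / 4.930 = 1635 rpm.

|ω_f| ≈ 1630 rpm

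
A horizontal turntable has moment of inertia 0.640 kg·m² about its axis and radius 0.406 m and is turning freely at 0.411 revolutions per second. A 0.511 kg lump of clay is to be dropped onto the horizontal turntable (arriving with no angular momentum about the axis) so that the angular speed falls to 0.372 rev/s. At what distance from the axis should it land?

The added mass arrives with no angular momentum about the axis, and any external torque about the axis is negligible, so the system's angular momentum is conserved.
I_p ω_i = (I_p + m r²) ω_f ⇒ m r² = I_p(ω_i/ω_f − 1) = 0.6400(0.411/0.372 − 1) = 0.06710 kg·m².
r = √(0.06710/0.511) = 0.3624 m.

r ≈ 0.362 m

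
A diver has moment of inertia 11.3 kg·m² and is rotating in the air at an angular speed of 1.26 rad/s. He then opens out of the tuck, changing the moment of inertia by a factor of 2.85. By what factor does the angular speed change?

With no external torque about the axis, L is conserved: I₁ω₁ = I₂ω₂.
I₂ = 2.85 × 11.3 = 32.21 kg·m².
ω₂/ω₁ = I₁/I₂ = 11.30 / 32.21 = 0.3509.

ω₂/ω₁ ≈ 0.351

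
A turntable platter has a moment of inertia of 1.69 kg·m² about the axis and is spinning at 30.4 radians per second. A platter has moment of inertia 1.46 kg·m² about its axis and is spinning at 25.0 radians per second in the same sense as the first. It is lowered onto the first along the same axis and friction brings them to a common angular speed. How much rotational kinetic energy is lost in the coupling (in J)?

The coupling torques are internal; angular momentum about the shared axis is conserved.
Taking A's sense as positive: L = (1.690)(30.4) + (1.460)(25.0) = 87.88 kg·m²·rad/s.
Combined I = 1.690 + 1.460 = 3.150 kg·m².
ω_f = L / I = 87.88 / 3.150 = 27.90 rad/s.
KE_i = ½ΣIω² = 1237 J; KE_f = ½(3.150)(27.90)² = 1226 J.

ΔKE lost ≈ 11.4 J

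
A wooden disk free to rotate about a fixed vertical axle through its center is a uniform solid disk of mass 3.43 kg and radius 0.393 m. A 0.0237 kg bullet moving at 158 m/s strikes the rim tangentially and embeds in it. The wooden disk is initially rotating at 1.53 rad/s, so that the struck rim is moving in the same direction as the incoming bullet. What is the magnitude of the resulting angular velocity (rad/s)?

|ω_f| ≈ 6.99 rad/s

The axle reaction passes through the axle and exerts no torque about it; angular momentum about the axle is conserved through the impact.
I_p = ½(3.43)(0.393)² = 0.2649 kg·m². Taking the sense of the bullet's angular momentum as positive, L_{bullet} = m v R = (0.0237)(158)(0.393) = 1.472 kg·m²/s.
L_i = +I_p ω_p + m v R = +(0.2649)(1.53) + 1.472 = 1.877 kg·m²/s.
After sticking, I_f = I_p + m R² = 0.2649 + (0.0237)(0.393)² = 0.2685 kg·m².
ω_f = L_i / I_f = 1.877 / 0.2685 = 6.989 rad/s.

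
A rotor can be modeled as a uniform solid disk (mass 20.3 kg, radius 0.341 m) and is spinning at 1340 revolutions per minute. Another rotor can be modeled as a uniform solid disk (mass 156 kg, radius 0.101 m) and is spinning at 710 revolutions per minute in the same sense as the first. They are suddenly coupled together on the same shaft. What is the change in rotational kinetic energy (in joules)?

No external torque acts about the common axis, so total angular momentum is conserved.
Moments of inertia: I_A = ½(20.3)(0.341)² = 1.180 kg·m²; I_B = ½(156)(0.101)² = 0.7957 kg·m².
Taking A's sense as positive: L = (1.180)(1340) + (0.7957)(710) = 2146 kg·m²·rpm.
Combined I = 1.180 + 0.7957 = 1.976 kg·m².
ω_f = L / I = 2146 / 1.976 = 1086 rpm.
KE_i = ½ΣIω² = 13820 J; KE_f = ½(1.976)(113.8)² = 12790 J.

ΔKE ≈ -1030 J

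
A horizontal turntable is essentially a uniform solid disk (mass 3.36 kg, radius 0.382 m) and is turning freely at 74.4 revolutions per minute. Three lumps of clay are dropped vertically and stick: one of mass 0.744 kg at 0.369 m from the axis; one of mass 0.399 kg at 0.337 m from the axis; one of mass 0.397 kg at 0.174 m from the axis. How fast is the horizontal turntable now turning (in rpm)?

ω_f ≈ 45.2 rpm

No external torque acts about the axis; L_before = L_after.
I_p = ½(3.36)(0.382)² = 0.2452 kg·m².
Added inertia Σmr² = (0.744)(0.369)² + (0.399)(0.337)² + (0.397)(0.174)² = 0.1586 kg·m²; I_f = 0.2452 + 0.1586 = 0.4038 kg·m².
ω_f = I_p ω_i / I_f = (0.2452)(74.4) / 0.4038 = 45.17 rpm.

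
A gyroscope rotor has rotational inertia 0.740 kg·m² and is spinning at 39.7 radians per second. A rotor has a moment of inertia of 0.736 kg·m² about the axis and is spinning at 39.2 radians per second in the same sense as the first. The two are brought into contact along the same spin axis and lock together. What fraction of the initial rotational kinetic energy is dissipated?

fraction ≈ 4.02e-05

The coupling torques are internal; angular momentum about the shared axis is conserved.
Taking A's sense as positive: L = (0.7400)(39.7) + (0.7360)(39.2) = 58.23 kg·m²·rad/s.
Combined I = 0.7400 + 0.7360 = 1.476 kg·m².
ω_f = L / I = 58.23 / 1.476 = 39.45 rad/s.
KE_i = ½ΣIω² = 1149 J; KE_f = ½(1.476)(39.45)² = 1149 J.
Fraction dissipated = (KE_i − KE_f)/KE_i = 4.016e-05.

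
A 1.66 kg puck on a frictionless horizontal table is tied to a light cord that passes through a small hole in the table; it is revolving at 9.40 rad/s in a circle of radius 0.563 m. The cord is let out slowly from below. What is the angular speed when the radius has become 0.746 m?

ω₂ ≈ 5.35 rad/s

No torque about the axis ⇒ m r₁² ω₁ = m r₂² ω₂.
ω₂ = ω₁ (r₁/r₂)² = (9.40)(0.563/0.746)² = 5.354 rad/s.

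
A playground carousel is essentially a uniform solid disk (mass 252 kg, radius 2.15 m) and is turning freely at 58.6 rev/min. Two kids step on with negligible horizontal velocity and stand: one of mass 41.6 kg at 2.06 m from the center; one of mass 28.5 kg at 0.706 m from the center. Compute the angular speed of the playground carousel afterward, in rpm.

ω_f ≈ 44.1 rpm

No external torque acts about the center; L_before = L_after.
I_p = ½(252)(2.15)² = 582.4 kg·m².
Added inertia Σmr² = (41.6)(2.06)² + (28.5)(0.706)² = 190.7 kg·m²; I_f = 582.4 + 190.7 = 773.2 kg·m².
ω_f = I_p ω_i / I_f = (582.4)(58.6) / 773.2 = 44.14 rpm.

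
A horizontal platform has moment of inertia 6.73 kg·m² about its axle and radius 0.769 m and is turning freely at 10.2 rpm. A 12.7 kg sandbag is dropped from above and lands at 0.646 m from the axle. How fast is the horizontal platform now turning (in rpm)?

The added mass arrives with no angular momentum about the axle, and any external torque about the axle is negligible, so the system's angular momentum is conserved.
Added inertia Σmr² = (12.7)(0.646)² = 5.300 kg·m²; I_f = 6.730 + 5.300 = 12.03 kg·m².
ω_f = I_p ω_i / I_f = (6.730)(10.2) / 12.03 = 5.706 rpm.

ω_f ≈ 5.71 rpm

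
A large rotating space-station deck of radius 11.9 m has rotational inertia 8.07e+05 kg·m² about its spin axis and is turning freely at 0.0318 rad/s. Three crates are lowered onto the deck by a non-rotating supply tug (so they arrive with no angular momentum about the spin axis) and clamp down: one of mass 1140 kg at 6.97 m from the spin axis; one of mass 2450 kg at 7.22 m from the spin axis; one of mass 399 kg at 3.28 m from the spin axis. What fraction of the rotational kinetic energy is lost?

The added mass arrives with no angular momentum about the spin axis, and any external torque about the spin axis is negligible, so the system's angular momentum is conserved.
Added inertia Σmr² = (1140)(6.97)² + (2450)(7.22)² + (399)(3.28)² = 1.874e+05 kg·m²; I_f = 8.070e+05 + 1.874e+05 = 9.944e+05 kg·m².
ω_f = I_p ω_i / I_f = (8.070e+05)(0.0318) / 9.944e+05 = 0.02581 rad/s.
KE_i = ½(8.070e+05)(0.03180 rad/s)² = 408.0 J; KE_f = ½(9.944e+05)(0.02581)² = 331.1 J.
Fraction lost = 0.1884.

fraction ≈ 0.188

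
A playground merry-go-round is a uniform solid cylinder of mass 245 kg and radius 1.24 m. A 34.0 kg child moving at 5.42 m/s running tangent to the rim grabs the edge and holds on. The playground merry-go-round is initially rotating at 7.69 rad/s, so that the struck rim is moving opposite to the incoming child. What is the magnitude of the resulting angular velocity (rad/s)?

About the axle the impulsive forces during the collision are internal, so angular momentum about that axis is conserved.
I_p = ½(245)(1.24)² = 188.4 kg·m². Taking the sense of the child's angular momentum as positive, L_{child} = m v R = (34.0)(5.42)(1.24) = 228.5 kg·m²/s.
L_i = −I_p ω_p + m v R = −(188.4)(7.69) + 228.5 = -1220 kg·m²/s.
After sticking, I_f = I_p + m R² = 188.4 + (34.0)(1.24)² = 240.6 kg·m².
ω_f = L_i / I_f = -1220 / 240.6 = -5.070 rad/s.

|ω_f| ≈ 5.07 rad/s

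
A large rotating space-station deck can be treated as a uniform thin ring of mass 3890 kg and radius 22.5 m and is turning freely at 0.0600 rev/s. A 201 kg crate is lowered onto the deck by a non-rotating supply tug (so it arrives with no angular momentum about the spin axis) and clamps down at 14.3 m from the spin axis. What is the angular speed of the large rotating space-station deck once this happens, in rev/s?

ω_f ≈ 0.0588 rev/s

The added mass arrives with no angular momentum about the spin axis, and any external torque about the spin axis is negligible, so the system's angular momentum is conserved.
I_p = (3890)(22.5)² = 1.969e+06 kg·m².
Added inertia Σmr² = (201)(14.3)² = 41100 kg·m²; I_f = 1.969e+06 + 41100 = 2.010e+06 kg·m².
ω_f = I_p ω_i / I_f = (1.969e+06)(0.0600) / 2.010e+06 = 0.05877 rev/s.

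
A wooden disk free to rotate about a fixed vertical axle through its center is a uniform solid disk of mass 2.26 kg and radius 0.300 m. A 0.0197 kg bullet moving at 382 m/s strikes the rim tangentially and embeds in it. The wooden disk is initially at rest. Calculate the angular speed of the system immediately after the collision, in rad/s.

|ω_f| ≈ 21.8 rad/s

The axle reaction passes through the axle and exerts no torque about it; angular momentum about the axle is conserved through the impact.
I_p = ½(2.26)(0.300)² = 0.1017 kg·m². Taking the sense of the bullet's angular momentum as positive, L_{bullet} = m v R = (0.0197)(382)(0.300) = 2.258 kg·m²/s.
L_i = 0 + 2.258 = 2.258 kg·m²/s.
After sticking, I_f = I_p + m R² = 0.1017 + (0.0197)(0.300)² = 0.1035 kg·m².
ω_f = L_i / I_f = 2.258 / 0.1035 = 21.82 rad/s.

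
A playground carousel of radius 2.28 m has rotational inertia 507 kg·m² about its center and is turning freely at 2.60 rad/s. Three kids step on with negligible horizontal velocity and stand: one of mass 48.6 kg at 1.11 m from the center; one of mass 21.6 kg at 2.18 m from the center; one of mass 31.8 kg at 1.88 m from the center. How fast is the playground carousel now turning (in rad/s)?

The added mass arrives with no angular momentum about the center, and any external torque about the center is negligible, so the system's angular momentum is conserved.
Added inertia Σmr² = (48.6)(1.11)² + (21.6)(2.18)² + (31.8)(1.88)² = 274.9 kg·m²; I_f = 507.0 + 274.9 = 781.9 kg·m².
ω_f = I_p ω_i / I_f = (507.0)(2.60) / 781.9 = 1.686 rad/s.

ω_f ≈ 1.69 rad/s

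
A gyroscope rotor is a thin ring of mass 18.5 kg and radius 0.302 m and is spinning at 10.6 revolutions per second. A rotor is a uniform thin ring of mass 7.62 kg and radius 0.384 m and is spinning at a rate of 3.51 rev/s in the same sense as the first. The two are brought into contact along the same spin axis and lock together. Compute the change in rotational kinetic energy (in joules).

ΔKE ≈ -669 J

No external torque acts about the common axis, so total angular momentum is conserved.
Moments of inertia: I_A = (18.5)(0.302)² = 1.687 kg·m²; I_B = (7.62)(0.384)² = 1.124 kg·m².
Taking A's sense as positive: L = (1.687)(10.6) + (1.124)(3.51) = 21.83 kg·m²·rev/s.
Combined I = 1.687 + 1.124 = 2.811 kg·m².
ω_f = L / I = 21.83 / 2.811 = 7.766 rev/s.
KE_i = ½ΣIω² = 4015 J; KE_f = ½(2.811)(48.79)² = 3346 J.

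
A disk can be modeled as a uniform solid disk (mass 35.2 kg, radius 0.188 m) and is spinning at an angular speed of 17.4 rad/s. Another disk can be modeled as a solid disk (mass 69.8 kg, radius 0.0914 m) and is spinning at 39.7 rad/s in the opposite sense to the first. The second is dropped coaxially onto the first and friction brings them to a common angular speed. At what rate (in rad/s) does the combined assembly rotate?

|ω_f| ≈ 0.822 rad/s

No external torque acts about the common axis, so total angular momentum is conserved.
Moments of inertia: I_A = ½(35.2)(0.188)² = 0.6221 kg·m²; I_B = ½(69.8)(0.0914)² = 0.2916 kg·m².
Taking A's sense as positive: L = (0.6221)(17.4) − (0.2916)(39.7) = -0.7509 kg·m²·rad/s.
Combined I = 0.6221 + 0.2916 = 0.9136 kg·m².
ω_f = L / I = -0.7509 / 0.9136 = -0.8219 rad/s.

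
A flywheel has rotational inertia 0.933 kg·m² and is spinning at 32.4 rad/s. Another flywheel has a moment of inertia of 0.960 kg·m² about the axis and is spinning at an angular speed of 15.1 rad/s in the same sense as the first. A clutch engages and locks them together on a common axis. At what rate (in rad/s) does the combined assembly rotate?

|ω_f| ≈ 23.6 rad/s

The coupling torques are internal; angular momentum about the shared axis is conserved.
Taking A's sense as positive: L = (0.9330)(32.4) + (0.9600)(15.1) = 44.73 kg·m²·rad/s.
Combined I = 0.9330 + 0.9600 = 1.893 kg·m².
ω_f = L / I = 44.73 / 1.893 = 23.63 rad/s.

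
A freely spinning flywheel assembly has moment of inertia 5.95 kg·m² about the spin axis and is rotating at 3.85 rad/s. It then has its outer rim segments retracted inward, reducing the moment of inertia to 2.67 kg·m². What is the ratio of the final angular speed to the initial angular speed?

No external torque acts about the spin axis, so angular momentum is conserved.
ω₂/ω₁ = I₁/I₂ = 5.950 / 2.670 = 2.228.

ω₂/ω₁ ≈ 2.23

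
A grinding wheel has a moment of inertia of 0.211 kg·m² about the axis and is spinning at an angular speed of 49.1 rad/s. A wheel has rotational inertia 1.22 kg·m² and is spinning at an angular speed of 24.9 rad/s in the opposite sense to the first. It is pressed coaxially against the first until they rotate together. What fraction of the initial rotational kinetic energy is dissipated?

No external torque acts about the common axis, so total angular momentum is conserved.
Taking A's sense as positive: L = (0.2110)(49.1) − (1.220)(24.9) = -20.02 kg·m²·rad/s.
Combined I = 0.2110 + 1.220 = 1.431 kg·m².
ω_f = L / I = -20.02 / 1.431 = -13.99 rad/s.
KE_i = ½ΣIω² = 632.5 J; KE_f = ½(1.431)(13.99)² = 140.0 J.
Fraction dissipated = (KE_i − KE_f)/KE_i = 0.7787.

fraction ≈ 0.779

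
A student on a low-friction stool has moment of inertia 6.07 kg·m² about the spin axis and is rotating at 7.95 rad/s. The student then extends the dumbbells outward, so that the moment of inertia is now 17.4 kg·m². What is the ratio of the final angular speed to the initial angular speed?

ω₂/ω₁ ≈ 0.349

Angular momentum about the spin axis is conserved since the torque about it is zero.
ω₂/ω₁ = I₁/I₂ = 6.070 / 17.40 = 0.3489.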